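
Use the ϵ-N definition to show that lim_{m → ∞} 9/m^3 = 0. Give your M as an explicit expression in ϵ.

M = (9/ϵ)^{1/3}

Fix ϵ > 0. For m ≥ 1, |9/m^3 − 0| = 9/m^3.
9/m^3 < ϵ ⇔ m^3 > 9/ϵ ⇔ m > (9/ϵ)^{1/3}.
Take M = (9/ϵ)^{1/3}. Then m > M implies 9/m^3 < ϵ.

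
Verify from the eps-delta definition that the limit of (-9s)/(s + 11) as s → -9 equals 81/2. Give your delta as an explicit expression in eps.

Let eps > 0. We want delta > 0 with 0 < |s + 9| < delta ⇒ |(-9s)/(s + 11) − (81/2)| < eps.
Combining over a common denominator, (-9s)/(s + 11) − (81/2) = [(-9s)·2 − 81·(s + 11)] / [2·(s + 11)] = -99(s + 9) / (2(s + 11)).
So |(-9s)/(s + 11) − (81/2)| = 99|s + 9| / (2·|s + 11|).
Restrict delta ≤ 1. Then |s + 9| < 1 gives |s + 11| = |(s + 9) + 2| ≥ 2 − 1 = 1.
Hence |(-9s)/(s + 11) − (81/2)| < 99|s + 9|/(2·1) = (99/2)|s + 9|, which is < eps once |s + 9| < (2/99)eps.
Take delta = min(1, (2/99)eps). Then 0 < |s + 9| < delta forces both bounds, so |(-9s)/(s + 11) − (81/2)| < eps.

delta = min(1, (2/99)eps)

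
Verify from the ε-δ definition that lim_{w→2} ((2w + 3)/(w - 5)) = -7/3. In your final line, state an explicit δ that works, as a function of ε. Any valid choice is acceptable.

Let ε > 0. We want δ > 0 with 0 < |w − 2| < δ ⇒ |(2w + 3)/(w - 5) + 7/3| < ε.
Combining over a common denominator, (2w + 3)/(w - 5) + 7/3 = [(2w + 3)·(-3) − 7·(w - 5)] / [(-3)·(w - 5)] = -13(w − 2) / ((-3)(w - 5)).
So |(2w + 3)/(w - 5) + 7/3| = 13|w − 2| / (3·|w − 5|).
Restrict δ ≤ 3/2. Then |w − 2| < 3/2 gives |w − 5| = |(w − 2) + (-3)| ≥ 3 − 3/2 = 3/2.
Hence |(2w + 3)/(w - 5) + 7/3| < 13|w − 2|/(3·(3/2)) = (26/9)|w − 2|, which is < ε once |w − 2| < (9/26)ε.
Take δ = min(3/2, (9/26)ε). Then 0 < |w − 2| < δ forces both bounds, so |(2w + 3)/(w - 5) + 7/3| < ε.

δ = min(3/2, (9/26)ε)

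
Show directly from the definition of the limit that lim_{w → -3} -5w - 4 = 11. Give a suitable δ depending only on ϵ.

Let ϵ > 0 be given. We need δ > 0 so that 0 < |w + 3| < δ implies |(-5w - 4) − 11| < ϵ.
Since (-5w - 4) − 11 = -5(w + 3), we have |(-5w - 4) − 11| = 5|w + 3|.
So 5|w + 3| < ϵ exactly when |w + 3| < ϵ/5.
Take δ = ϵ/5. If 0 < |w + 3| < δ then |(-5w - 4) − 11| = 5|w + 3| < 5·(ϵ/5) = ϵ.

δ = ϵ/5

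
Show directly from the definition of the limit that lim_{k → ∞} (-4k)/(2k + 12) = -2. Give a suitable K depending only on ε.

Fix ε > 0. For k ≥ 1, |(-4k)/(2k + 12) + 2| = |48|/(2(2k + 12)) = 48/(2(2k + 12)).
Since 2k + 12 ≥ 2k for k ≥ 1, this is ≤ 48/(2·2k) = 12/k.
So |(-4k)/(2k + 12) + 2| < ε whenever k > 12/ε.
Take K = 12/ε. If k > K then |(-4k)/(2k + 12) + 2| ≤ 12/k < ε.

K = 12/ε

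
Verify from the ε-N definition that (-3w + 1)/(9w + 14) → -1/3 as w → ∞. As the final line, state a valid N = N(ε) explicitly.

N = (17/27)/ε

Let ε > 0. We seek N > 0 such that w > N implies |(-3w + 1)/(9w + 14) + 1/3| < ε.
(-3w + 1)/(9w + 14) + 1/3 = (9(-3w + 1) − (-3)(9w + 14)) / (9(9w + 14)) = 51/(9(9w + 14)).
For w > 0 we have 9w + 14 > 9w, so |(-3w + 1)/(9w + 14) + 1/3| = 51/(9(9w + 14)) < 51/(9·9w) = (17/27)/w.
Thus |(-3w + 1)/(9w + 14) + 1/3| < ε whenever w > (17/27)/ε.
Take N = (17/27)/ε. If w > N then |(-3w + 1)/(9w + 14) + 1/3| < (17/27)/w < ε.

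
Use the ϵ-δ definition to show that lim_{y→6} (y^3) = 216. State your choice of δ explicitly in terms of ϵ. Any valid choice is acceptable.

Let ϵ > 0 be given. We seek δ > 0 with 0 < |y − 6| < δ ⇒ |y^3 − 216| < ϵ.
Factor: y^3 − 216 = (y − 6)(y^2 + 6y + 36), so |y^3 − 216| = |y − 6|·|y^2 + 6y + 36|.
Impose δ ≤ 1 so that |y| < 7; then |y^2 + 6y + 36| ≤ 127.
Hence |y^3 − 216| ≤ 127|y − 6|, which is < ϵ once |y − 6| < ϵ/127.
Take δ = min(1, ϵ/127). If 0 < |y − 6| < δ then both bounds hold and |y^3 − 216| ≤ 127|y − 6| < 127·(ϵ/127) = ϵ.

δ = min(1, ϵ/127)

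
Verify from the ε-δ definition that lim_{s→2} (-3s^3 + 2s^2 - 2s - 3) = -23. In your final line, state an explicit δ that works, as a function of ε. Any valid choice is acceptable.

δ = min(2, ε/74)

Let ε > 0. We want δ > 0 such that 0 < |s − 2| < δ implies |(-3s^3 + 2s^2 - 2s - 3) + 23| < ε.
(-3s^3 + 2s^2 - 2s - 3) + 23 = -3s^3 + 2s^2 - 2s + 20 = (s − 2)(-3s^2 - 4s - 10).
So |(-3s^3 + 2s^2 - 2s - 3) + 23| = |s − 2|·|-3s^2 - 4s - 10|.
Assume first that |s − 2| < 2, so |s| < 4. Then |-3s^2 - 4s - 10| ≤ 3·4^2 + 4·4 + 10 = 74.
Hence |(-3s^3 + 2s^2 - 2s - 3) + 23| ≤ 74|s − 2| < ε provided |s − 2| < ε/74.
Choosing δ = min(2, ε/74) ensures both conditions, hence |(-3s^3 + 2s^2 - 2s - 3) + 23| < ε.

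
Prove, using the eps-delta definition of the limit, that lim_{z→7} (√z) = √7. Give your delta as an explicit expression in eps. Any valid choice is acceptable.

delta = min(7, √7·eps)

Fix eps > 0. We want delta > 0 such that 0 < |z − 7| < delta implies |√z − √7| < eps.
Rationalise: √z − √7 = (z − 7)/(√z + √7), so |√z − √7| = |z − 7|/(√z + √7).
Restrict delta ≤ 7 so that |z − 7| < 7 forces z > 0, and then √z + √7 > √7.
Hence |√z − √7| < |z − 7|/√7, which is < eps once |z − 7| < √7·eps.
Take delta = min(7, √7·eps). If 0 < |z − 7| < delta then z > 0 and |√z − √7| < |z − 7|/√7 < eps.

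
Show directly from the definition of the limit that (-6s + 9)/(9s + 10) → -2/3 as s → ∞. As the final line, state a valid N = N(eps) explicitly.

N = (47/27)/eps

Let eps > 0 be given. We seek N > 0 such that s > N implies |(-6s + 9)/(9s + 10) + 2/3| < eps.
(-6s + 9)/(9s + 10) + 2/3 = (9(-6s + 9) − (-6)(9s + 10)) / (9(9s + 10)) = 141/(9(9s + 10)).
For s > 0 we have 9s + 10 > 9s, so |(-6s + 9)/(9s + 10) + 2/3| = 141/(9(9s + 10)) < 141/(9·9s) = (47/27)/s.
Thus |(-6s + 9)/(9s + 10) + 2/3| < eps whenever s > (47/27)/eps.
Take N = (47/27)/eps. If s > N then |(-6s + 9)/(9s + 10) + 2/3| < (47/27)/s < eps.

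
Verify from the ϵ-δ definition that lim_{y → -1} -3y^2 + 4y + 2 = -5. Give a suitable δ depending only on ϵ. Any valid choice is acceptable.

Let ϵ > 0 be given. We want δ > 0 such that 0 < |y + 1| < δ implies |(-3y^2 + 4y + 2) + 5| < ϵ.
(-3y^2 + 4y + 2) + 5 = -3y^2 + 4y + 7 = (y + 1)(-3y + 7).
So |(-3y^2 + 4y + 2) + 5| = |y + 1|·|-3y + 7|.
Require δ ≤ 2. Then |y + 1| < 2 gives |y| < 3, and by the triangle inequality |-3y + 7| ≤ 3·3 + 7 = 16.
Hence |(-3y^2 + 4y + 2) + 5| ≤ 16|y + 1| < ϵ provided |y + 1| < ϵ/16.
Take δ = min(2, ϵ/16). Then 0 < |y + 1| < δ gives both |y + 1| < 2 and |y + 1| < ϵ/16, so |(-3y^2 + 4y + 2) + 5| < ϵ.

δ = min(2, ϵ/16)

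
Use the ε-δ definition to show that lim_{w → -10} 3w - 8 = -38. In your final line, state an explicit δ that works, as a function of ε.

Suppose ε > 0. We need δ > 0 so that 0 < |w + 10| < δ implies |(3w - 8) + 38| < ε.
Since (3w - 8) + 38 = 3(w + 10), we have |(3w - 8) + 38| = 3|w + 10|.
Thus it suffices that |w + 10| < ε/3.
Choosing δ = ε/3 gives |(3w - 8) + 38| = 3|w + 10| < ε whenever |w + 10| < δ.

δ = ε/3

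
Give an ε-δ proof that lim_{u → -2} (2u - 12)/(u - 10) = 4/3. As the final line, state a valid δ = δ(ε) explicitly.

δ = min(6, 9ε)

Fix ε > 0. We want δ > 0 with 0 < |u + 2| < δ ⇒ |(2u - 12)/(u - 10) − (4/3)| < ε.
Combining over a common denominator, (2u - 12)/(u - 10) − (4/3) = [(2u - 12)·(-12) − (-16)·(u - 10)] / [(-12)·(u - 10)] = -8(u + 2) / ((-12)(u - 10)).
So |(2u - 12)/(u - 10) − (4/3)| = 8|u + 2| / (12·|u − 10|).
Require δ ≤ 6, so |u − 10| ≥ |-12| − |u + 2| > 12 − 6 = 6.
Hence |(2u - 12)/(u - 10) − (4/3)| < 8|u + 2|/(12·6) = (1/9)|u + 2|, which is < ε once |u + 2| < 9ε.
Take δ = min(6, 9ε). Then 0 < |u + 2| < δ forces both bounds, so |(2u - 12)/(u - 10) − (4/3)| < ε.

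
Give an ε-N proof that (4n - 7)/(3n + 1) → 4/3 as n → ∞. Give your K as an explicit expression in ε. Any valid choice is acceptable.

K = (25/9)/ε

Suppose ε > 0. For n ≥ 1, |(4n - 7)/(3n + 1) − (4/3)| = |-25|/(3(3n + 1)) = 25/(3(3n + 1)).
Since 3n + 1 ≥ 3n for n ≥ 1, this is ≤ 25/(3·3n) = (25/9)/n.
So |(4n - 7)/(3n + 1) − (4/3)| < ε whenever n > (25/9)/ε.
Take K = (25/9)/ε. If n > K then |(4n - 7)/(3n + 1) − (4/3)| ≤ (25/9)/n < ε.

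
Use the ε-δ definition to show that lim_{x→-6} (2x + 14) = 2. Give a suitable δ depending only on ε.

Let ε > 0. We need δ > 0 so that 0 < |x + 6| < δ implies |(2x + 14) − 2| < ε.
|(2x + 14) − 2| = |2x + 12| = 2|x + 6|.
Thus it suffices that |x + 6| < ε/2.
Choosing δ = ε/2 gives |(2x + 14) − 2| = 2|x + 6| < ε whenever |x + 6| < δ.

δ = ε/2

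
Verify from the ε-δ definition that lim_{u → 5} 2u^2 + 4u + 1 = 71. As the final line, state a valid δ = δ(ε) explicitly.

δ = min(2, ε/28)

Let ε > 0 be given. We want δ > 0 such that 0 < |u − 5| < δ implies |(2u^2 + 4u + 1) − 71| < ε.
(2u^2 + 4u + 1) − 71 = 2u^2 + 4u - 70 = (u − 5)(2u + 14).
So |(2u^2 + 4u + 1) − 71| = |u − 5|·|2u + 14|.
Require δ ≤ 2. Then |u − 5| < 2 gives |u| < 7, and by the triangle inequality |2u + 14| ≤ 2·7 + 14 = 28.
Hence |(2u^2 + 4u + 1) − 71| ≤ 28|u − 5| < ε provided |u − 5| < ε/28.
Take δ = min(2, ε/28). Then 0 < |u − 5| < δ gives both |u − 5| < 2 and |u − 5| < ε/28, so |(2u^2 + 4u + 1) − 71| < ε.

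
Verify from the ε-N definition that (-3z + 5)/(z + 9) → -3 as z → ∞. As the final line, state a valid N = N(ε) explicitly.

N = 32/ε

Let ε > 0. We seek N > 0 such that z > N implies |(-3z + 5)/(z + 9) + 3| < ε.
(-3z + 5)/(z + 9) + 3 = ((-3z + 5) − (-3)(z + 9)) / ((z + 9)) = 32/((z + 9)).
For z > 0 we have z + 9 > z, so |(-3z + 5)/(z + 9) + 3| = 32/((z + 9)) < 32/(z) = 32/z.
Thus |(-3z + 5)/(z + 9) + 3| < ε whenever z > 32/ε.
Take N = 32/ε. If z > N then |(-3z + 5)/(z + 9) + 3| < 32/z < ε.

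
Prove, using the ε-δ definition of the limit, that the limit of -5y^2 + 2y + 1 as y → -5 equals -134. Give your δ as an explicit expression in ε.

δ = min(1, ε/57)

Fix ε > 0. We want δ > 0 such that 0 < |y + 5| < δ implies |(-5y^2 + 2y + 1) + 134| < ε.
(-5y^2 + 2y + 1) + 134 = -5y^2 + 2y + 135 = (y + 5)(-5y + 27).
So |(-5y^2 + 2y + 1) + 134| = |y + 5|·|-5y + 27|.
Assume first that |y + 5| < 1, so |y| < 6. Then |-5y + 27| ≤ 5·6 + 27 = 57.
Hence |(-5y^2 + 2y + 1) + 134| ≤ 57|y + 5| < ε provided |y + 5| < ε/57.
Choosing δ = min(1, ε/57) ensures both conditions, hence |(-5y^2 + 2y + 1) + 134| < ε.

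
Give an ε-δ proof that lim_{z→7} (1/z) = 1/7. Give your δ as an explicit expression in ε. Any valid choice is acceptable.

Let ε > 0. We seek δ > 0 such that 0 < |z − 7| < δ implies |1/z − (1/7)| < ε.
|1/z − (1/7)| = |7 − z|/(7·|z|) = |z − 7|/(7|z|).
Require δ ≤ 7/2 so that |z| > 7 − 7/2 = 7/2, hence 7|z| > 49/2.
Then |1/z − (1/7)| < |z − 7|/(49/2), which is < ε when |z − 7| < (49/2)ε.
Take δ = min(7/2, (49/2)ε). Then 0 < |z − 7| < δ gives both |z − 7| < 7/2 and |z − 7| < (49/2)ε, so |1/z − (1/7)| < ε.

δ = min(7/2, (49/2)ε)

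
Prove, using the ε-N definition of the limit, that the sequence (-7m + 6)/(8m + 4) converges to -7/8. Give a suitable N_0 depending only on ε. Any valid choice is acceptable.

N_0 = (19/16)/ε

Let ε > 0. For m ≥ 1, |(-7m + 6)/(8m + 4) + 7/8| = |76|/(8(8m + 4)) = 76/(8(8m + 4)).
Since 8m + 4 ≥ 8m for m ≥ 1, this is ≤ 76/(8·8m) = (19/16)/m.
So |(-7m + 6)/(8m + 4) + 7/8| < ε whenever m > (19/16)/ε.
Take N_0 = (19/16)/ε. If m > N_0 then |(-7m + 6)/(8m + 4) + 7/8| ≤ (19/16)/m < ε.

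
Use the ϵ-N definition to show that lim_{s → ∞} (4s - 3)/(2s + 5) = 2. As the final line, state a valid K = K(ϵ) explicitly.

K = (13/2)/ϵ

Let ϵ > 0. We seek K > 0 such that s > K implies |(4s - 3)/(2s + 5) − 2| < ϵ.
(4s - 3)/(2s + 5) − 2 = (2(4s - 3) − 4(2s + 5)) / (2(2s + 5)) = -26/(2(2s + 5)).
For s > 0 we have 2s + 5 > 2s, so |(4s - 3)/(2s + 5) − 2| = 26/(2(2s + 5)) < 26/(2·2s) = (13/2)/s.
Thus |(4s - 3)/(2s + 5) − 2| < ϵ whenever s > (13/2)/ϵ.
Take K = (13/2)/ϵ. If s > K then |(4s - 3)/(2s + 5) − 2| < (13/2)/s < ϵ.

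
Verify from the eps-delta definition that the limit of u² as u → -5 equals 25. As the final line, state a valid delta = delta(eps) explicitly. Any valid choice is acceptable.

Let eps > 0 be given. We seek delta > 0 with 0 < |u + 5| < delta ⇒ |u² − 25| < eps.
Factor: u² − 25 = (u + 5)(u - 5), so |u² − 25| = |u + 5|·|u - 5|.
Impose delta ≤ 1 so that |u| < 6; then |u - 5| ≤ 11.
Hence |u² − 25| ≤ 11|u + 5|, which is < eps once |u + 5| < eps/11.
Take delta = min(1, eps/11). If 0 < |u + 5| < delta then both bounds hold and |u² − 25| ≤ 11|u + 5| < 11·(eps/11) = eps.

delta = min(1, eps/11)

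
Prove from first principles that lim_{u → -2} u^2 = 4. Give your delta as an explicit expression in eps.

delta = min(2, eps/6)

Suppose eps > 0. We seek delta > 0 with 0 < |u + 2| < delta ⇒ |u^2 − 4| < eps.
Factor: u^2 − 4 = (u + 2)(u - 2), so |u^2 − 4| = |u + 2|·|u - 2|.
Impose delta ≤ 2 so that |u| < 4; then |u - 2| ≤ 6.
Hence |u^2 − 4| ≤ 6|u + 2|, which is < eps once |u + 2| < eps/6.
Take delta = min(2, eps/6). If 0 < |u + 2| < delta then both bounds hold and |u^2 − 4| ≤ 6|u + 2| < 6·(eps/6) = eps.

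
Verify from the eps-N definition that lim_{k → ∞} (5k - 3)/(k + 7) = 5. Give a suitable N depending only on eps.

N = 38/eps

Fix eps > 0. For k ≥ 1, |(5k - 3)/(k + 7) − 5| = |-38|/((k + 7)) = 38/((k + 7)).
Since k + 7 ≥ k for k ≥ 1, this is ≤ 38/(k) = 38/k.
So |(5k - 3)/(k + 7) − 5| < eps whenever k > 38/eps.
Take N = 38/eps. If k > N then |(5k - 3)/(k + 7) − 5| ≤ 38/k < eps.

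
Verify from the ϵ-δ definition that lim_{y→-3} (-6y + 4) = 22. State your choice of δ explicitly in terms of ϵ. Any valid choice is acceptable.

δ = ϵ/6

Fix ϵ > 0. We need δ > 0 so that 0 < |y + 3| < δ implies |(-6y + 4) − 22| < ϵ.
Since (-6y + 4) − 22 = -6(y + 3), we have |(-6y + 4) − 22| = 6|y + 3|.
So 6|y + 3| < ϵ exactly when |y + 3| < ϵ/6.
Take δ = ϵ/6. If 0 < |y + 3| < δ then |(-6y + 4) − 22| = 6|y + 3| < 6·(ϵ/6) = ϵ.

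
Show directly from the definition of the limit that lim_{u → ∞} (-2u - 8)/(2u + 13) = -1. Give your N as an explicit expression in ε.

Let ε > 0. We seek N > 0 such that u > N implies |(-2u - 8)/(2u + 13) + 1| < ε.
(-2u - 8)/(2u + 13) + 1 = (2(-2u - 8) − (-2)(2u + 13)) / (2(2u + 13)) = 10/(2(2u + 13)).
For u > 0 we have 2u + 13 > 2u, so |(-2u - 8)/(2u + 13) + 1| = 10/(2(2u + 13)) < 10/(2·2u) = (5/2)/u.
Thus |(-2u - 8)/(2u + 13) + 1| < ε whenever u > (5/2)/ε.
Take N = (5/2)/ε. If u > N then |(-2u - 8)/(2u + 13) + 1| < (5/2)/u < ε.

N = (5/2)/ε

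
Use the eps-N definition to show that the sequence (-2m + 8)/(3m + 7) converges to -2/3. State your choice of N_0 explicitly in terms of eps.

N_0 = (38/9)/eps

Suppose eps > 0. For m ≥ 1, |(-2m + 8)/(3m + 7) + 2/3| = |38|/(3(3m + 7)) = 38/(3(3m + 7)).
Since 3m + 7 ≥ 3m for m ≥ 1, this is ≤ 38/(3·3m) = (38/9)/m.
So |(-2m + 8)/(3m + 7) + 2/3| < eps whenever m > (38/9)/eps.
Take N_0 = (38/9)/eps. If m > N_0 then |(-2m + 8)/(3m + 7) + 2/3| ≤ (38/9)/m < eps.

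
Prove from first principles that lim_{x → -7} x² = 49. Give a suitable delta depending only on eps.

delta = min(1, eps/15)

Suppose eps > 0. We seek delta > 0 with 0 < |x + 7| < delta ⇒ |x² − 49| < eps.
Factor: x² − 49 = (x + 7)(x - 7), so |x² − 49| = |x + 7|·|x - 7|.
Restrict delta ≤ 1. Then |x + 7| < 1 gives |x| < 8, so by the triangle inequality |x - 7| ≤ 8 + 7 = 15.
Hence |x² − 49| ≤ 15|x + 7|, which is < eps once |x + 7| < eps/15.
Take delta = min(1, eps/15). If 0 < |x + 7| < delta then both bounds hold and |x² − 49| ≤ 15|x + 7| < 15·(eps/15) = eps.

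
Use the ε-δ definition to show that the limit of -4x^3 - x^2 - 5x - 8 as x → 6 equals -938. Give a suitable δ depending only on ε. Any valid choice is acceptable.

δ = min(1, ε/526)

Let ε > 0. We want δ > 0 such that 0 < |x − 6| < δ implies |(-4x^3 - x^2 - 5x - 8) + 938| < ε.
(-4x^3 - x^2 - 5x - 8) + 938 = -4x^3 - x^2 - 5x + 930 = (x − 6)(-4x^2 - 25x - 155).
So |(-4x^3 - x^2 - 5x - 8) + 938| = |x − 6|·|-4x^2 - 25x - 155|.
Require δ ≤ 1. Then |x − 6| < 1 gives |x| < 7, and by the triangle inequality |-4x^2 - 25x - 155| ≤ 4·7^2 + 25·7 + 155 = 526.
Hence |(-4x^3 - x^2 - 5x - 8) + 938| ≤ 526|x − 6| < ε provided |x − 6| < ε/526.
Choosing δ = min(1, ε/526) ensures both conditions, hence |(-4x^3 - x^2 - 5x - 8) + 938| < ε.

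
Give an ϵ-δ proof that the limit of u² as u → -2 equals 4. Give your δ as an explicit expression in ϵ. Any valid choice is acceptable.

Fix ϵ > 0. We seek δ > 0 with 0 < |u + 2| < δ ⇒ |u² − 4| < ϵ.
Factor: u² − 4 = (u + 2)(u - 2), so |u² − 4| = |u + 2|·|u - 2|.
Impose δ ≤ 2 so that |u| < 4; then |u - 2| ≤ 6.
Hence |u² − 4| ≤ 6|u + 2|, which is < ϵ once |u + 2| < ϵ/6.
Take δ = min(2, ϵ/6). If 0 < |u + 2| < δ then both bounds hold and |u² − 4| ≤ 6|u + 2| < 6·(ϵ/6) = ϵ.

δ = min(2, ϵ/6)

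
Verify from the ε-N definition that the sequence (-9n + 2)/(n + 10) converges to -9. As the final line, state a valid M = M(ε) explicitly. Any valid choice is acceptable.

M = 92/ε

Suppose ε > 0. For n ≥ 1, |(-9n + 2)/(n + 10) + 9| = |92|/((n + 10)) = 92/((n + 10)).
Since n + 10 ≥ n for n ≥ 1, this is ≤ 92/(n) = 92/n.
So |(-9n + 2)/(n + 10) + 9| < ε whenever n > 92/ε.
Take M = 92/ε. If n > M then |(-9n + 2)/(n + 10) + 9| ≤ 92/n < ε.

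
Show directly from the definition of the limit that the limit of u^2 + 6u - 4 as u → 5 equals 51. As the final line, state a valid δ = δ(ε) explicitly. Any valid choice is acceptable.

δ = min(2, ε/18)

Let ε > 0. We want δ > 0 such that 0 < |u − 5| < δ implies |(u^2 + 6u - 4) − 51| < ε.
(u^2 + 6u - 4) − 51 = u^2 + 6u - 55 = (u − 5)(u + 11).
So |(u^2 + 6u - 4) − 51| = |u − 5|·|u + 11|.
Require δ ≤ 2. Then |u − 5| < 2 gives |u| < 7, and by the triangle inequality |u + 11| ≤ 7 + 11 = 18.
Hence |(u^2 + 6u - 4) − 51| ≤ 18|u − 5| < ε provided |u − 5| < ε/18.
Take δ = min(2, ε/18). Then 0 < |u − 5| < δ gives both |u − 5| < 2 and |u − 5| < ε/18, so |(u^2 + 6u - 4) − 51| < ε.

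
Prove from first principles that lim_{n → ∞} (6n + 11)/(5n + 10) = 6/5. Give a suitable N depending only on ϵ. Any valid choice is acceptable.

N = (1/5)/ϵ

Fix ϵ > 0. For n ≥ 1, |(6n + 11)/(5n + 10) − (6/5)| = |-5|/(5(5n + 10)) = 5/(5(5n + 10)).
Since 5n + 10 ≥ 5n for n ≥ 1, this is ≤ 5/(5·5n) = (1/5)/n.
So |(6n + 11)/(5n + 10) − (6/5)| < ϵ whenever n > (1/5)/ϵ.
Take N = (1/5)/ϵ. If n > N then |(6n + 11)/(5n + 10) − (6/5)| ≤ (1/5)/n < ϵ.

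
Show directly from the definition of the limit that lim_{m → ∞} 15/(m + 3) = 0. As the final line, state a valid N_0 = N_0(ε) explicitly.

Fix ε > 0. For m ≥ 1, |15/(m + 3) − 0| = 15/(m + 3) ≤ 15/m.
We need 15/m < ε, i.e. m > 15/ε.
Take N_0 = 15/ε. If m > N_0 then |15/(m + 3)| ≤ 15/m < ε.

N_0 = 15/ε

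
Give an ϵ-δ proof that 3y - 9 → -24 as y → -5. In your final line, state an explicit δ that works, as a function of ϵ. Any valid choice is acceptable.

Suppose ϵ > 0. We need δ > 0 so that 0 < |y + 5| < δ implies |(3y - 9) + 24| < ϵ.
Since (3y - 9) + 24 = 3(y + 5), we have |(3y - 9) + 24| = 3|y + 5|.
So 3|y + 5| < ϵ exactly when |y + 5| < ϵ/3.
Take δ = ϵ/3. If 0 < |y + 5| < δ then |(3y - 9) + 24| = 3|y + 5| < 3·(ϵ/3) = ϵ.

δ = ϵ/3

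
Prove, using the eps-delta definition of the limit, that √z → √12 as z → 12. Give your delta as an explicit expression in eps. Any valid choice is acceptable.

Let eps > 0 be given. We want delta > 0 such that 0 < |z − 12| < delta implies |√z − √12| < eps.
Rationalise: √z − √12 = (z − 12)/(√z + √12), so |√z − √12| = |z − 12|/(√z + √12).
Restrict delta ≤ 12 so that |z − 12| < 12 forces z > 0, and then √z + √12 > √12.
Hence |√z − √12| < |z − 12|/√12, which is < eps once |z − 12| < √12·eps.
Take delta = min(12, √12·eps). If 0 < |z − 12| < delta then z > 0 and |√z − √12| < |z − 12|/√12 < eps.

delta = min(12, √12·eps)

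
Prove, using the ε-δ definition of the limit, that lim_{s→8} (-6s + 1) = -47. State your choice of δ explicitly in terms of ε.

Let ε > 0. We need δ > 0 so that 0 < |s − 8| < δ implies |(-6s + 1) + 47| < ε.
|(-6s + 1) + 47| = |-6s + 48| = 6|s − 8|.
Thus it suffices that |s − 8| < ε/6.
Choosing δ = ε/6 gives |(-6s + 1) + 47| = 6|s − 8| < ε whenever |s − 8| < δ.

δ = ε/6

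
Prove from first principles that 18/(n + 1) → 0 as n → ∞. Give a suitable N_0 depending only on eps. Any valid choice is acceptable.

N_0 = 18/eps

Suppose eps > 0. For n ≥ 1, |18/(n + 1) − 0| = 18/(n + 1) ≤ 18/n.
We need 18/n < eps, i.e. n > 18/eps.
Take N_0 = 18/eps. If n > N_0 then |18/(n + 1)| ≤ 18/n < eps.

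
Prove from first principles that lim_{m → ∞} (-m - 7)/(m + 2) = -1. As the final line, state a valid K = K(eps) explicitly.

Let eps > 0 be given. For m ≥ 1, |(-m - 7)/(m + 2) + 1| = |-5|/((m + 2)) = 5/((m + 2)).
Since m + 2 ≥ m for m ≥ 1, this is ≤ 5/(m) = 5/m.
So |(-m - 7)/(m + 2) + 1| < eps whenever m > 5/eps.
Take K = 5/eps. If m > K then |(-m - 7)/(m + 2) + 1| ≤ 5/m < eps.

K = 5/eps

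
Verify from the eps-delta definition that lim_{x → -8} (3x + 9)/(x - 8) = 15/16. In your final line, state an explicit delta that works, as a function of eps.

Suppose eps > 0. We want delta > 0 with 0 < |x + 8| < delta ⇒ |(3x + 9)/(x - 8) − (15/16)| < eps.
Combining over a common denominator, (3x + 9)/(x - 8) − (15/16) = [(3x + 9)·(-16) − (-15)·(x - 8)] / [(-16)·(x - 8)] = -33(x + 8) / ((-16)(x - 8)).
So |(3x + 9)/(x - 8) − (15/16)| = 33|x + 8| / (16·|x − 8|).
Require delta ≤ 8, so |x − 8| ≥ |-16| − |x + 8| > 16 − 8 = 8.
Hence |(3x + 9)/(x - 8) − (15/16)| < 33|x + 8|/(16·8) = (33/128)|x + 8|, which is < eps once |x + 8| < (128/33)eps.
Take delta = min(8, (128/33)eps). Then 0 < |x + 8| < delta forces both bounds, so |(3x + 9)/(x - 8) − (15/16)| < eps.

delta = min(8, (128/33)eps)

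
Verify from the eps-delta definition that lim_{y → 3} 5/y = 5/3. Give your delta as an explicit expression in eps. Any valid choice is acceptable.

delta = min(3/2, (9/10)eps)

Let eps > 0. We seek delta > 0 such that 0 < |y − 3| < delta implies |5/y − (5/3)| < eps.
|5/y − (5/3)| = 5·|3 − y|/(3·|y|) = 5|y − 3|/(3|y|).
Restrict delta ≤ 3/2. Then |y − 3| < 3/2 gives |y| > 3/2, so 3|y| > 9/2.
Then |5/y − (5/3)| < 5|y − 3|/(9/2), which is < eps when |y − 3| < (9/10)eps.
Take delta = min(3/2, (9/10)eps). Then 0 < |y − 3| < delta gives both |y − 3| < 3/2 and |y − 3| < (9/10)eps, so |5/y − (5/3)| < eps.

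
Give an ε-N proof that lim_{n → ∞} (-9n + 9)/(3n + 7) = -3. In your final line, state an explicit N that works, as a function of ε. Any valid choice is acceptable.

N = 10/ε

Let ε > 0. For n ≥ 1, |(-9n + 9)/(3n + 7) + 3| = |90|/(3(3n + 7)) = 90/(3(3n + 7)).
Since 3n + 7 ≥ 3n for n ≥ 1, this is ≤ 90/(3·3n) = 10/n.
So |(-9n + 9)/(3n + 7) + 3| < ε whenever n > 10/ε.
Take N = 10/ε. If n > N then |(-9n + 9)/(3n + 7) + 3| ≤ 10/n < ε.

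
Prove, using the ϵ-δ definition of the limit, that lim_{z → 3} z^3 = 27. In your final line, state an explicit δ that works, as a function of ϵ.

δ = min(1, ϵ/37)

Let ϵ > 0. We seek δ > 0 with 0 < |z − 3| < δ ⇒ |z^3 − 27| < ϵ.
Factor: z^3 − 27 = (z − 3)(z^2 + 3z + 9), so |z^3 − 27| = |z − 3|·|z^2 + 3z + 9|.
Impose δ ≤ 1 so that |z| < 4; then |z^2 + 3z + 9| ≤ 37.
Hence |z^3 − 27| ≤ 37|z − 3|, which is < ϵ once |z − 3| < ϵ/37.
Take δ = min(1, ϵ/37). If 0 < |z − 3| < δ then both bounds hold and |z^3 − 27| ≤ 37|z − 3| < 37·(ϵ/37) = ϵ.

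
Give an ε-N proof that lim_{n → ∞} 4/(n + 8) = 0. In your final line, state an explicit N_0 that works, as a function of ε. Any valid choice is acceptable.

N_0 = 4/ε

Suppose ε > 0. For n ≥ 1, |4/(n + 8) − 0| = 4/(n + 8) ≤ 4/n.
We need 4/n < ε, i.e. n > 4/ε.
Take N_0 = 4/ε. If n > N_0 then |4/(n + 8)| ≤ 4/n < ε.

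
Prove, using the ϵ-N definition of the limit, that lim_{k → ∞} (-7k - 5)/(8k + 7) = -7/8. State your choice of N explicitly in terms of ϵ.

Let ϵ > 0 be given. For k ≥ 1, |(-7k - 5)/(8k + 7) + 7/8| = |9|/(8(8k + 7)) = 9/(8(8k + 7)).
Since 8k + 7 ≥ 8k for k ≥ 1, this is ≤ 9/(8·8k) = (9/64)/k.
So |(-7k - 5)/(8k + 7) + 7/8| < ϵ whenever k > (9/64)/ϵ.
Take N = (9/64)/ϵ. If k > N then |(-7k - 5)/(8k + 7) + 7/8| ≤ (9/64)/k < ϵ.

N = (9/64)/ϵ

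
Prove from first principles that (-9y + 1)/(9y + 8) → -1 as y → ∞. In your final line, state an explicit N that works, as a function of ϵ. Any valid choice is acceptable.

N = 1/ϵ

Let ϵ > 0 be given. We seek N > 0 such that y > N implies |(-9y + 1)/(9y + 8) + 1| < ϵ.
(-9y + 1)/(9y + 8) + 1 = (9(-9y + 1) − (-9)(9y + 8)) / (9(9y + 8)) = 81/(9(9y + 8)).
For y > 0 we have 9y + 8 > 9y, so |(-9y + 1)/(9y + 8) + 1| = 81/(9(9y + 8)) < 81/(9·9y) = 1/y.
Thus |(-9y + 1)/(9y + 8) + 1| < ϵ whenever y > 1/ϵ.
Take N = 1/ϵ. If y > N then |(-9y + 1)/(9y + 8) + 1| < 1/y < ϵ.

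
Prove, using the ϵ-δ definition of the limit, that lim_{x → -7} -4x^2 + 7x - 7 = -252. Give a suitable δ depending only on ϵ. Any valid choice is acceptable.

δ = min(1, ϵ/67)

Let ϵ > 0. We want δ > 0 such that 0 < |x + 7| < δ implies |(-4x^2 + 7x - 7) + 252| < ϵ.
(-4x^2 + 7x - 7) + 252 = -4x^2 + 7x + 245 = (x + 7)(-4x + 35).
So |(-4x^2 + 7x - 7) + 252| = |x + 7|·|-4x + 35|.
Require δ ≤ 1. Then |x + 7| < 1 gives |x| < 8, and by the triangle inequality |-4x + 35| ≤ 4·8 + 35 = 67.
Hence |(-4x^2 + 7x - 7) + 252| ≤ 67|x + 7| < ϵ provided |x + 7| < ϵ/67.
Choosing δ = min(1, ϵ/67) ensures both conditions, hence |(-4x^2 + 7x - 7) + 252| < ϵ.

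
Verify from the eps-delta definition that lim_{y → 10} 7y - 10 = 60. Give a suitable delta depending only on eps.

delta = eps/7

Suppose eps > 0. We need delta > 0 so that 0 < |y − 10| < delta implies |(7y - 10) − 60| < eps.
|(7y - 10) − 60| = |7y - 70| = 7|y − 10|.
Thus it suffices that |y − 10| < eps/7.
Take delta = eps/7. If 0 < |y − 10| < delta then |(7y - 10) − 60| = 7|y − 10| < 7·(eps/7) = eps.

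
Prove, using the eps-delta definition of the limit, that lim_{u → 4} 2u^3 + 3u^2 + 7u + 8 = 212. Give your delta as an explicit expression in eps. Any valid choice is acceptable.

delta = min(1, eps/156)

Let eps > 0 be given. We want delta > 0 such that 0 < |u − 4| < delta implies |(2u^3 + 3u^2 + 7u + 8) − 212| < eps.
(2u^3 + 3u^2 + 7u + 8) − 212 = 2u^3 + 3u^2 + 7u - 204 = (u − 4)(2u^2 + 11u + 51).
So |(2u^3 + 3u^2 + 7u + 8) − 212| = |u − 4|·|2u^2 + 11u + 51|.
Require delta ≤ 1. Then |u − 4| < 1 gives |u| < 5, and by the triangle inequality |2u^2 + 11u + 51| ≤ 2·5^2 + 11·5 + 51 = 156.
Hence |(2u^3 + 3u^2 + 7u + 8) − 212| ≤ 156|u − 4| < eps provided |u − 4| < eps/156.
Choosing delta = min(1, eps/156) ensures both conditions, hence |(2u^3 + 3u^2 + 7u + 8) − 212| < eps.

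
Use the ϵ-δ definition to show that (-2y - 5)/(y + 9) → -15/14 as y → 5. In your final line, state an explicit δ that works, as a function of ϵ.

Fix ϵ > 0. We want δ > 0 with 0 < |y − 5| < δ ⇒ |(-2y - 5)/(y + 9) + 15/14| < ϵ.
Combining over a common denominator, (-2y - 5)/(y + 9) + 15/14 = [(-2y - 5)·14 − (-15)·(y + 9)] / [14·(y + 9)] = -13(y − 5) / (14(y + 9)).
So |(-2y - 5)/(y + 9) + 15/14| = 13|y − 5| / (14·|y + 9|).
Require δ ≤ 7, so |y + 9| ≥ |14| − |y − 5| > 14 − 7 = 7.
Hence |(-2y - 5)/(y + 9) + 15/14| < 13|y − 5|/(14·7) = (13/98)|y − 5|, which is < ϵ once |y − 5| < (98/13)ϵ.
Take δ = min(7, (98/13)ϵ). Then 0 < |y − 5| < δ forces both bounds, so |(-2y - 5)/(y + 9) + 15/14| < ϵ.

δ = min(7, (98/13)ϵ)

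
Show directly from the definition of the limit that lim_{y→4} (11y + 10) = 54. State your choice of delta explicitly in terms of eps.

Suppose eps > 0. We need delta > 0 so that 0 < |y − 4| < delta implies |(11y + 10) − 54| < eps.
|(11y + 10) − 54| = |11y - 44| = 11|y − 4|.
So 11|y − 4| < eps exactly when |y − 4| < eps/11.
Choosing delta = eps/11 gives |(11y + 10) − 54| = 11|y − 4| < eps whenever |y − 4| < delta.

delta = eps/11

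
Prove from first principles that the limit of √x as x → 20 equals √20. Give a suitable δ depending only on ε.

Fix ε > 0. We want δ > 0 such that 0 < |x − 20| < δ implies |√x − √20| < ε.
Rationalise: √x − √20 = (x − 20)/(√x + √20), so |√x − √20| = |x − 20|/(√x + √20).
Restrict δ ≤ 20 so that |x − 20| < 20 forces x > 0, and then √x + √20 > √20.
Hence |√x − √20| < |x − 20|/√20, which is < ε once |x − 20| < √20·ε.
Take δ = min(20, √20·ε). If 0 < |x − 20| < δ then x > 0 and |√x − √20| < |x − 20|/√20 < ε.

δ = min(20, √20·ε)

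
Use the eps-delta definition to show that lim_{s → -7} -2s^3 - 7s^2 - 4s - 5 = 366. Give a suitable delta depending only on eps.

Suppose eps > 0. We want delta > 0 such that 0 < |s + 7| < delta implies |(-2s^3 - 7s^2 - 4s - 5) − 366| < eps.
(-2s^3 - 7s^2 - 4s - 5) − 366 = -2s^3 - 7s^2 - 4s - 371 = (s + 7)(-2s^2 + 7s - 53).
So |(-2s^3 - 7s^2 - 4s - 5) − 366| = |s + 7|·|-2s^2 + 7s - 53|.
Assume first that |s + 7| < 2, so |s| < 9. Then |-2s^2 + 7s - 53| ≤ 2·9^2 + 7·9 + 53 = 278.
Hence |(-2s^3 - 7s^2 - 4s - 5) − 366| ≤ 278|s + 7| < eps provided |s + 7| < eps/278.
Choosing delta = min(2, eps/278) ensures both conditions, hence |(-2s^3 - 7s^2 - 4s - 5) − 366| < eps.

delta = min(2, eps/278)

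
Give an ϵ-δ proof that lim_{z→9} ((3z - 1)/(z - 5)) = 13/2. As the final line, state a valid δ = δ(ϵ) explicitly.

Fix ϵ > 0. We want δ > 0 with 0 < |z − 9| < δ ⇒ |(3z - 1)/(z - 5) − (13/2)| < ϵ.
Combining over a common denominator, (3z - 1)/(z - 5) − (13/2) = [(3z - 1)·4 − 26·(z - 5)] / [4·(z - 5)] = -14(z − 9) / (4(z - 5)).
So |(3z - 1)/(z - 5) − (13/2)| = 14|z − 9| / (4·|z − 5|).
Require δ ≤ 2, so |z − 5| ≥ |4| − |z − 9| > 4 − 2 = 2.
Hence |(3z - 1)/(z - 5) − (13/2)| < 14|z − 9|/(4·2) = (7/4)|z − 9|, which is < ϵ once |z − 9| < (4/7)ϵ.
Take δ = min(2, (4/7)ϵ). Then 0 < |z − 9| < δ forces both bounds, so |(3z - 1)/(z - 5) − (13/2)| < ϵ.

δ = min(2, (4/7)ϵ)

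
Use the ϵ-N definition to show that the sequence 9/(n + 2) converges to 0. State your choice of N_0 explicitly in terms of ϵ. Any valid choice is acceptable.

Let ϵ > 0 be given. For n ≥ 1, |9/(n + 2) − 0| = 9/(n + 2) ≤ 9/n.
We need 9/n < ϵ, i.e. n > 9/ϵ.
Take N_0 = 9/ϵ. If n > N_0 then |9/(n + 2)| ≤ 9/n < ϵ.

N_0 = 9/ϵ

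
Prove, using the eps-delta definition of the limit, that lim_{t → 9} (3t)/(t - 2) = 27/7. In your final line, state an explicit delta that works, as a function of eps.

Let eps > 0. We want delta > 0 with 0 < |t − 9| < delta ⇒ |(3t)/(t - 2) − (27/7)| < eps.
Combining over a common denominator, (3t)/(t - 2) − (27/7) = [(3t)·7 − 27·(t - 2)] / [7·(t - 2)] = -6(t − 9) / (7(t - 2)).
So |(3t)/(t - 2) − (27/7)| = 6|t − 9| / (7·|t − 2|).
Restrict delta ≤ 7/2. Then |t − 9| < 7/2 gives |t − 2| = |(t − 9) + 7| ≥ 7 − 7/2 = 7/2.
Hence |(3t)/(t - 2) − (27/7)| < 6|t − 9|/(7·(7/2)) = (12/49)|t − 9|, which is < eps once |t − 9| < (49/12)eps.
Take delta = min(7/2, (49/12)eps). Then 0 < |t − 9| < delta forces both bounds, so |(3t)/(t - 2) − (27/7)| < eps.

delta = min(7/2, (49/12)eps)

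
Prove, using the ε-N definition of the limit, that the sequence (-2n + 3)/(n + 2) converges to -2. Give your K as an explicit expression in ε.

Fix ε > 0. For n ≥ 1, |(-2n + 3)/(n + 2) + 2| = |7|/((n + 2)) = 7/((n + 2)).
Since n + 2 ≥ n for n ≥ 1, this is ≤ 7/(n) = 7/n.
So |(-2n + 3)/(n + 2) + 2| < ε whenever n > 7/ε.
Take K = 7/ε. If n > K then |(-2n + 3)/(n + 2) + 2| ≤ 7/n < ε.

K = 7/ε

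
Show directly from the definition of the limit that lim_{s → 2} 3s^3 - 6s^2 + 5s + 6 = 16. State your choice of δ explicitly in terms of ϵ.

δ = min(1, ϵ/32)

Let ϵ > 0 be given. We want δ > 0 such that 0 < |s − 2| < δ implies |(3s^3 - 6s^2 + 5s + 6) − 16| < ϵ.
(3s^3 - 6s^2 + 5s + 6) − 16 = 3s^3 - 6s^2 + 5s - 10 = (s − 2)(3s^2 + 5).
So |(3s^3 - 6s^2 + 5s + 6) − 16| = |s − 2|·|3s^2 + 5|.
Require δ ≤ 1. Then |s − 2| < 1 gives |s| < 3, and by the triangle inequality |3s^2 + 5| ≤ 3·3^2 + 5 = 32.
Hence |(3s^3 - 6s^2 + 5s + 6) − 16| ≤ 32|s − 2| < ϵ provided |s − 2| < ϵ/32.
Take δ = min(1, ϵ/32). Then 0 < |s − 2| < δ gives both |s − 2| < 1 and |s − 2| < ϵ/32, so |(3s^3 - 6s^2 + 5s + 6) − 16| < ϵ.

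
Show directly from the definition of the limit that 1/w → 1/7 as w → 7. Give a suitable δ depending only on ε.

Suppose ε > 0. We seek δ > 0 such that 0 < |w − 7| < δ implies |1/w − (1/7)| < ε.
|1/w − (1/7)| = |7 − w|/(7·|w|) = |w − 7|/(7|w|).
Restrict δ ≤ 7/2. Then |w − 7| < 7/2 gives |w| > 7/2, so 7|w| > 49/2.
Then |1/w − (1/7)| < |w − 7|/(49/2), which is < ε when |w − 7| < (49/2)ε.
Take δ = min(7/2, (49/2)ε). Then 0 < |w − 7| < δ gives both |w − 7| < 7/2 and |w − 7| < (49/2)ε, so |1/w − (1/7)| < ε.

δ = min(7/2, (49/2)ε)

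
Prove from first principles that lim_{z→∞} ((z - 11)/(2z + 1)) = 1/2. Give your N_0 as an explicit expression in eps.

N_0 = (23/4)/eps

Fix eps > 0. We seek N_0 > 0 such that z > N_0 implies |(z - 11)/(2z + 1) − (1/2)| < eps.
(z - 11)/(2z + 1) − (1/2) = (2(z - 11) − (2z + 1)) / (2(2z + 1)) = -23/(2(2z + 1)).
For z > 0 we have 2z + 1 > 2z, so |(z - 11)/(2z + 1) − (1/2)| = 23/(2(2z + 1)) < 23/(2·2z) = (23/4)/z.
Thus |(z - 11)/(2z + 1) − (1/2)| < eps whenever z > (23/4)/eps.
Take N_0 = (23/4)/eps. If z > N_0 then |(z - 11)/(2z + 1) − (1/2)| < (23/4)/z < eps.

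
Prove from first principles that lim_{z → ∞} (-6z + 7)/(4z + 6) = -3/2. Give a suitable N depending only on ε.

N = 4/ε

Let ε > 0. We seek N > 0 such that z > N implies |(-6z + 7)/(4z + 6) + 3/2| < ε.
(-6z + 7)/(4z + 6) + 3/2 = (4(-6z + 7) − (-6)(4z + 6)) / (4(4z + 6)) = 64/(4(4z + 6)).
For z > 0 we have 4z + 6 > 4z, so |(-6z + 7)/(4z + 6) + 3/2| = 64/(4(4z + 6)) < 64/(4·4z) = 4/z.
Thus |(-6z + 7)/(4z + 6) + 3/2| < ε whenever z > 4/ε.
Take N = 4/ε. If z > N then |(-6z + 7)/(4z + 6) + 3/2| < 4/z < ε.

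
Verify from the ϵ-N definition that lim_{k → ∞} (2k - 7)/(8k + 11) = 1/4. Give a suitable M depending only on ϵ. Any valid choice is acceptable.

M = (39/32)/ϵ

Let ϵ > 0. For k ≥ 1, |(2k - 7)/(8k + 11) − (1/4)| = |-78|/(8(8k + 11)) = 78/(8(8k + 11)).
Since 8k + 11 ≥ 8k for k ≥ 1, this is ≤ 78/(8·8k) = (39/32)/k.
So |(2k - 7)/(8k + 11) − (1/4)| < ϵ whenever k > (39/32)/ϵ.
Take M = (39/32)/ϵ. If k > M then |(2k - 7)/(8k + 11) − (1/4)| ≤ (39/32)/k < ϵ.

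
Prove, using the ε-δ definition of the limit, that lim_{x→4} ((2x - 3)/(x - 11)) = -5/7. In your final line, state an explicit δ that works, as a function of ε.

Suppose ε > 0. We want δ > 0 with 0 < |x − 4| < δ ⇒ |(2x - 3)/(x - 11) + 5/7| < ε.
Combining over a common denominator, (2x - 3)/(x - 11) + 5/7 = [(2x - 3)·(-7) − 5·(x - 11)] / [(-7)·(x - 11)] = -19(x − 4) / ((-7)(x - 11)).
So |(2x - 3)/(x - 11) + 5/7| = 19|x − 4| / (7·|x − 11|).
Restrict δ ≤ 7/2. Then |x − 4| < 7/2 gives |x − 11| = |(x − 4) + (-7)| ≥ 7 − 7/2 = 7/2.
Hence |(2x - 3)/(x - 11) + 5/7| < 19|x − 4|/(7·(7/2)) = (38/49)|x − 4|, which is < ε once |x − 4| < (49/38)ε.
Take δ = min(7/2, (49/38)ε). Then 0 < |x − 4| < δ forces both bounds, so |(2x - 3)/(x - 11) + 5/7| < ε.

δ = min(7/2, (49/38)ε)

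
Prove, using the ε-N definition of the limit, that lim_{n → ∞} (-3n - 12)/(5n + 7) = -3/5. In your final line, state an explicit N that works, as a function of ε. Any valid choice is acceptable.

N = (39/25)/ε

Fix ε > 0. For n ≥ 1, |(-3n - 12)/(5n + 7) + 3/5| = |-39|/(5(5n + 7)) = 39/(5(5n + 7)).
Since 5n + 7 ≥ 5n for n ≥ 1, this is ≤ 39/(5·5n) = (39/25)/n.
So |(-3n - 12)/(5n + 7) + 3/5| < ε whenever n > (39/25)/ε.
Take N = (39/25)/ε. If n > N then |(-3n - 12)/(5n + 7) + 3/5| ≤ (39/25)/n < ε.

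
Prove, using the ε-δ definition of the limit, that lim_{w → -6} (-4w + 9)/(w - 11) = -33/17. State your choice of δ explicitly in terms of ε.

Let ε > 0. We want δ > 0 with 0 < |w + 6| < δ ⇒ |(-4w + 9)/(w - 11) + 33/17| < ε.
Combining over a common denominator, (-4w + 9)/(w - 11) + 33/17 = [(-4w + 9)·(-17) − 33·(w - 11)] / [(-17)·(w - 11)] = 35(w + 6) / ((-17)(w - 11)).
So |(-4w + 9)/(w - 11) + 33/17| = 35|w + 6| / (17·|w − 11|).
Restrict δ ≤ 17/2. Then |w + 6| < 17/2 gives |w − 11| = |(w + 6) + (-17)| ≥ 17 − 17/2 = 17/2.
Hence |(-4w + 9)/(w - 11) + 33/17| < 35|w + 6|/(17·(17/2)) = (70/289)|w + 6|, which is < ε once |w + 6| < (289/70)ε.
Take δ = min(17/2, (289/70)ε). Then 0 < |w + 6| < δ forces both bounds, so |(-4w + 9)/(w - 11) + 33/17| < ε.

δ = min(17/2, (289/70)ε)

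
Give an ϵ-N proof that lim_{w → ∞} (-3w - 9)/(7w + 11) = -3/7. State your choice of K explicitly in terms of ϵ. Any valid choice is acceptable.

K = (30/49)/ϵ

Suppose ϵ > 0. We seek K > 0 such that w > K implies |(-3w - 9)/(7w + 11) + 3/7| < ϵ.
(-3w - 9)/(7w + 11) + 3/7 = (7(-3w - 9) − (-3)(7w + 11)) / (7(7w + 11)) = -30/(7(7w + 11)).
For w > 0 we have 7w + 11 > 7w, so |(-3w - 9)/(7w + 11) + 3/7| = 30/(7(7w + 11)) < 30/(7·7w) = (30/49)/w.
Thus |(-3w - 9)/(7w + 11) + 3/7| < ϵ whenever w > (30/49)/ϵ.
Take K = (30/49)/ϵ. If w > K then |(-3w - 9)/(7w + 11) + 3/7| < (30/49)/w < ϵ.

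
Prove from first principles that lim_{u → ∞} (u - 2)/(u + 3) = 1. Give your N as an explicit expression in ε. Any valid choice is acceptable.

Let ε > 0. We seek N > 0 such that u > N implies |(u - 2)/(u + 3) − 1| < ε.
(u - 2)/(u + 3) − 1 = ((u - 2) − (u + 3)) / ((u + 3)) = -5/((u + 3)).
For u > 0 we have u + 3 > u, so |(u - 2)/(u + 3) − 1| = 5/((u + 3)) < 5/(u) = 5/u.
Thus |(u - 2)/(u + 3) − 1| < ε whenever u > 5/ε.
Take N = 5/ε. If u > N then |(u - 2)/(u + 3) − 1| < 5/u < ε.

N = 5/ε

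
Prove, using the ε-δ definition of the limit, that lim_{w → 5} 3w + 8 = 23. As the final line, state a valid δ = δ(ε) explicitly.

Fix ε > 0. We need δ > 0 so that 0 < |w − 5| < δ implies |(3w + 8) − 23| < ε.
Since (3w + 8) − 23 = 3(w − 5), we have |(3w + 8) − 23| = 3|w − 5|.
So 3|w − 5| < ε exactly when |w − 5| < ε/3.
Choosing δ = ε/3 gives |(3w + 8) − 23| = 3|w − 5| < ε whenever |w − 5| < δ.

δ = ε/3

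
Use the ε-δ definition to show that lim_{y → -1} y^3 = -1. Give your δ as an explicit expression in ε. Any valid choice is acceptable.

δ = min(2, ε/13)

Fix ε > 0. We seek δ > 0 with 0 < |y + 1| < δ ⇒ |y^3 + 1| < ε.
Factor: y^3 + 1 = (y + 1)(y^2 - y + 1), so |y^3 + 1| = |y + 1|·|y^2 - y + 1|.
Impose δ ≤ 2 so that |y| < 3; then |y^2 - y + 1| ≤ 13.
Hence |y^3 + 1| ≤ 13|y + 1|, which is < ε once |y + 1| < ε/13.
Take δ = min(2, ε/13). If 0 < |y + 1| < δ then both bounds hold and |y^3 + 1| ≤ 13|y + 1| < 13·(ε/13) = ε.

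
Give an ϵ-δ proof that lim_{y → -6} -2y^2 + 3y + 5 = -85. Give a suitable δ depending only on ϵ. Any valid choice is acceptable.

Let ϵ > 0 be given. We want δ > 0 such that 0 < |y + 6| < δ implies |(-2y^2 + 3y + 5) + 85| < ϵ.
(-2y^2 + 3y + 5) + 85 = -2y^2 + 3y + 90 = (y + 6)(-2y + 15).
So |(-2y^2 + 3y + 5) + 85| = |y + 6|·|-2y + 15|.
Require δ ≤ 1. Then |y + 6| < 1 gives |y| < 7, and by the triangle inequality |-2y + 15| ≤ 2·7 + 15 = 29.
Hence |(-2y^2 + 3y + 5) + 85| ≤ 29|y + 6| < ϵ provided |y + 6| < ϵ/29.
Choosing δ = min(1, ϵ/29) ensures both conditions, hence |(-2y^2 + 3y + 5) + 85| < ϵ.

δ = min(1, ϵ/29)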